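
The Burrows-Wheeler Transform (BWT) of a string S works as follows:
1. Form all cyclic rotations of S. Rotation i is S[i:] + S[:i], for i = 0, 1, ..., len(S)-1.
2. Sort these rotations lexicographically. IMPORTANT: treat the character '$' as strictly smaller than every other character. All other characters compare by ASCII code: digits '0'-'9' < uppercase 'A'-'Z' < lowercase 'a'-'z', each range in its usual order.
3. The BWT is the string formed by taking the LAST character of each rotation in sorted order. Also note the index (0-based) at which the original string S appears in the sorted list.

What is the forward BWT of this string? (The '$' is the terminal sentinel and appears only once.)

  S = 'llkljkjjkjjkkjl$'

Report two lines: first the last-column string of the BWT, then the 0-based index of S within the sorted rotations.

All 16 rotations (rotation i = S[i:]+S[:i]):
  rot[0] = llkljkjjkjjkkjl$
  rot[1] = lkljkjjkjjkkjl$l
  rot[2] = kljkjjkjjkkjl$ll
  rot[3] = ljkjjkjjkkjl$llk
  rot[4] = jkjjkjjkkjl$llkl
  rot[5] = kjjkjjkkjl$llklj
  rot[6] = jjkjjkkjl$llkljk
  rot[7] = jkjjkkjl$llkljkj
  rot[8] = kjjkkjl$llkljkjj
  rot[9] = jjkkjl$llkljkjjk
  rot[10] = jkkjl$llkljkjjkj
  rot[11] = kkjl$llkljkjjkjj
  rot[12] = kjl$llkljkjjkjjk
  rot[13] = jl$llkljkjjkjjkk
  rot[14] = l$llkljkjjkjjkkj
  rot[15] = $llkljkjjkjjkkjl
Sorted (with $ < everything):
  sorted[0] = $llkljkjjkjjkkjl  (last char: 'l')
  sorted[1] = jjkjjkkjl$llkljk  (last char: 'k')
  sorted[2] = jjkkjl$llkljkjjk  (last char: 'k')
  sorted[3] = jkjjkjjkkjl$llkl  (last char: 'l')
  sorted[4] = jkjjkkjl$llkljkj  (last char: 'j')
  sorted[5] = jkkjl$llkljkjjkj  (last char: 'j')
  sorted[6] = jl$llkljkjjkjjkk  (last char: 'k')
  sorted[7] = kjjkjjkkjl$llklj  (last char: 'j')
  sorted[8] = kjjkkjl$llkljkjj  (last char: 'j')
  sorted[9] = kjl$llkljkjjkjjk  (last char: 'k')
  sorted[10] = kkjl$llkljkjjkjj  (last char: 'j')
  sorted[11] = kljkjjkjjkkjl$ll  (last char: 'l')
  sorted[12] = l$llkljkjjkjjkkj  (last char: 'j')
  sorted[13] = ljkjjkjjkkjl$llk  (last char: 'k')
  sorted[14] = lkljkjjkjjkkjl$l  (last char: 'l')
  sorted[15] = llkljkjjkjjkkjl$  (last char: '$')
Last column: lkkljjkjjkjljkl$
Original string S is at sorted index 15

Answer: lkkljjkjjkjljkl$
15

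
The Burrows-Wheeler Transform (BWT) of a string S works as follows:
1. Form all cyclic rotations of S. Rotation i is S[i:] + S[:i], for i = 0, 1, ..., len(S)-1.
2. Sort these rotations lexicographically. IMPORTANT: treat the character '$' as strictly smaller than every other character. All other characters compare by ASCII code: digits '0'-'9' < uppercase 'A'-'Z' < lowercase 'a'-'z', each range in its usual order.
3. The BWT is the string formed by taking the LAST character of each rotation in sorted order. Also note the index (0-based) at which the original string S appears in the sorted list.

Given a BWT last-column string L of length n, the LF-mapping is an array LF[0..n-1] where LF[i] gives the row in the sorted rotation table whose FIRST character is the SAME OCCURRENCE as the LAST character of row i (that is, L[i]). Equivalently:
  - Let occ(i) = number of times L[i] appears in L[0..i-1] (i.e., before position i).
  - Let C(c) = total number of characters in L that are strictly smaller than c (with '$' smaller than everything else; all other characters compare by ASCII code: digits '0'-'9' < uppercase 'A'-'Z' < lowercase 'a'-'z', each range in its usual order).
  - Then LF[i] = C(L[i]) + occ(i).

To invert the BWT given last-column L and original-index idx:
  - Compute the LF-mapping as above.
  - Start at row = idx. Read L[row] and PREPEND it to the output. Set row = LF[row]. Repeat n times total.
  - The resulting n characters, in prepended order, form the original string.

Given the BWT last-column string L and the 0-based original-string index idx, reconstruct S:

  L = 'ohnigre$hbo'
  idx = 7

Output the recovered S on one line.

LF mapping: 8 4 7 6 3 10 2 0 5 1 9
Walk LF starting at row 7, prepending L[row]:
  step 1: row=7, L[7]='$', prepend. Next row=LF[7]=0
  step 2: row=0, L[0]='o', prepend. Next row=LF[0]=8
  step 3: row=8, L[8]='h', prepend. Next row=LF[8]=5
  step 4: row=5, L[5]='r', prepend. Next row=LF[5]=10
  step 5: row=10, L[10]='o', prepend. Next row=LF[10]=9
  step 6: row=9, L[9]='b', prepend. Next row=LF[9]=1
  step 7: row=1, L[1]='h', prepend. Next row=LF[1]=4
  step 8: row=4, L[4]='g', prepend. Next row=LF[4]=3
  step 9: row=3, L[3]='i', prepend. Next row=LF[3]=6
  step 10: row=6, L[6]='e', prepend. Next row=LF[6]=2
  step 11: row=2, L[2]='n', prepend. Next row=LF[2]=7
Reversed output: neighborho$

Answer: neighborho$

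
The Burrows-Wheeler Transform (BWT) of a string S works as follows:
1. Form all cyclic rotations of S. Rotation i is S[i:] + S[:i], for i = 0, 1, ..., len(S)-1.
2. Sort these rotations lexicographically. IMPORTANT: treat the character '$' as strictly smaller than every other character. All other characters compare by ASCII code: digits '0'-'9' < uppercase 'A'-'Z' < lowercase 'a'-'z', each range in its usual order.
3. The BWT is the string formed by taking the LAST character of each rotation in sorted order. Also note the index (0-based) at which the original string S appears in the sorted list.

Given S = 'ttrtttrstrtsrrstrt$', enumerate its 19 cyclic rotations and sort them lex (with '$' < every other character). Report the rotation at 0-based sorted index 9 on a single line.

Answer: strtsrrstrt$ttrtttr

Derivation:
All 19 rotations (rotation i = S[i:]+S[:i]):
  rot[0] = ttrtttrstrtsrrstrt$
  rot[1] = trtttrstrtsrrstrt$t
  rot[2] = rtttrstrtsrrstrt$tt
  rot[3] = tttrstrtsrrstrt$ttr
  rot[4] = ttrstrtsrrstrt$ttrt
  rot[5] = trstrtsrrstrt$ttrtt
  rot[6] = rstrtsrrstrt$ttrttt
  rot[7] = strtsrrstrt$ttrtttr
  rot[8] = trtsrrstrt$ttrtttrs
  rot[9] = rtsrrstrt$ttrtttrst
  rot[10] = tsrrstrt$ttrtttrstr
  rot[11] = srrstrt$ttrtttrstrt
  rot[12] = rrstrt$ttrtttrstrts
  rot[13] = rstrt$ttrtttrstrtsr
  rot[14] = strt$ttrtttrstrtsrr
  rot[15] = trt$ttrtttrstrtsrrs
  rot[16] = rt$ttrtttrstrtsrrst
  rot[17] = t$ttrtttrstrtsrrstr
  rot[18] = $ttrtttrstrtsrrstrt
Sorted (with $ < everything):
  sorted[0] = $ttrtttrstrtsrrstrt
  sorted[1] = rrstrt$ttrtttrstrts
  sorted[2] = rstrt$ttrtttrstrtsr
  sorted[3] = rstrtsrrstrt$ttrttt
  sorted[4] = rt$ttrtttrstrtsrrst
  sorted[5] = rtsrrstrt$ttrtttrst
  sorted[6] = rtttrstrtsrrstrt$tt
  sorted[7] = srrstrt$ttrtttrstrt
  sorted[8] = strt$ttrtttrstrtsrr
  sorted[9] = strtsrrstrt$ttrtttr
  sorted[10] = t$ttrtttrstrtsrrstr
  sorted[11] = trstrtsrrstrt$ttrtt
  sorted[12] = trt$ttrtttrstrtsrrs
  sorted[13] = trtsrrstrt$ttrtttrs
  sorted[14] = trtttrstrtsrrstrt$t
  sorted[15] = tsrrstrt$ttrtttrstr
  sorted[16] = ttrstrtsrrstrt$ttrt
  sorted[17] = ttrtttrstrtsrrstrt$
  sorted[18] = tttrstrtsrrstrt$ttr
sorted[9] = strtsrrstrt$ttrtttr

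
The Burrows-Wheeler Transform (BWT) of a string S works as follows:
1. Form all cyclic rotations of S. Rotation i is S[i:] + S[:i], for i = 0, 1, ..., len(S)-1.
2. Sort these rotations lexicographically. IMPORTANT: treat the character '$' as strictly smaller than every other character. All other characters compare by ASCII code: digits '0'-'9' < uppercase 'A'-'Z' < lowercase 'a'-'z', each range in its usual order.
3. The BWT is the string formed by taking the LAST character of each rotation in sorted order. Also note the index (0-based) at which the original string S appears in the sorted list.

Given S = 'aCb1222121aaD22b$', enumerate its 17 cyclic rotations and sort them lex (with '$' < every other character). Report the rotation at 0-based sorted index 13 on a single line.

All 17 rotations (rotation i = S[i:]+S[:i]):
  rot[0] = aCb1222121aaD22b$
  rot[1] = Cb1222121aaD22b$a
  rot[2] = b1222121aaD22b$aC
  rot[3] = 1222121aaD22b$aCb
  rot[4] = 222121aaD22b$aCb1
  rot[5] = 22121aaD22b$aCb12
  rot[6] = 2121aaD22b$aCb122
  rot[7] = 121aaD22b$aCb1222
  rot[8] = 21aaD22b$aCb12221
  rot[9] = 1aaD22b$aCb122212
  rot[10] = aaD22b$aCb1222121
  rot[11] = aD22b$aCb1222121a
  rot[12] = D22b$aCb1222121aa
  rot[13] = 22b$aCb1222121aaD
  rot[14] = 2b$aCb1222121aaD2
  rot[15] = b$aCb1222121aaD22
  rot[16] = $aCb1222121aaD22b
Sorted (with $ < everything):
  sorted[0] = $aCb1222121aaD22b
  sorted[1] = 121aaD22b$aCb1222
  sorted[2] = 1222121aaD22b$aCb
  sorted[3] = 1aaD22b$aCb122212
  sorted[4] = 2121aaD22b$aCb122
  sorted[5] = 21aaD22b$aCb12221
  sorted[6] = 22121aaD22b$aCb12
  sorted[7] = 222121aaD22b$aCb1
  sorted[8] = 22b$aCb1222121aaD
  sorted[9] = 2b$aCb1222121aaD2
  sorted[10] = Cb1222121aaD22b$a
  sorted[11] = D22b$aCb1222121aa
  sorted[12] = aCb1222121aaD22b$
  sorted[13] = aD22b$aCb1222121a
  sorted[14] = aaD22b$aCb1222121
  sorted[15] = b$aCb1222121aaD22
  sorted[16] = b1222121aaD22b$aC
sorted[13] = aD22b$aCb1222121a

Answer: aD22b$aCb1222121a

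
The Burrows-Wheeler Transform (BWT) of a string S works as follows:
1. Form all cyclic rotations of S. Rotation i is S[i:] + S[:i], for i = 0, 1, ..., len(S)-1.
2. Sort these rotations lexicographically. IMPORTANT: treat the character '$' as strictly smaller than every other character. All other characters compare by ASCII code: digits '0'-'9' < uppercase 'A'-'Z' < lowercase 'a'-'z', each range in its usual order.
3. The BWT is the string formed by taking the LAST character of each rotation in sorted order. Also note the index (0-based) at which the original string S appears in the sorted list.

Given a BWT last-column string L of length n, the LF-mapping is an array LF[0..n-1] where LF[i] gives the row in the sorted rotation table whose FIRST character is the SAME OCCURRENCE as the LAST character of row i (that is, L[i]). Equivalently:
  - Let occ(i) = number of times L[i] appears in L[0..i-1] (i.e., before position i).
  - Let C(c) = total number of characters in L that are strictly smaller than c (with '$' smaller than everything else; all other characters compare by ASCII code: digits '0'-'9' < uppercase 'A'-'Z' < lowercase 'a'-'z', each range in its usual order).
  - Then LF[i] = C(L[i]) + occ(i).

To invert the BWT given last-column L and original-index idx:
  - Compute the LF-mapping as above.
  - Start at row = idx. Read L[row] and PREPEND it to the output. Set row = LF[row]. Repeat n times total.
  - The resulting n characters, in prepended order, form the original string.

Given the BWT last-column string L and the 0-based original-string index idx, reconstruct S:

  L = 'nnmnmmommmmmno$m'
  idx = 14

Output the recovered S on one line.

LF mapping: 10 11 1 12 2 3 14 4 5 6 7 8 13 15 0 9
Walk LF starting at row 14, prepending L[row]:
  step 1: row=14, L[14]='$', prepend. Next row=LF[14]=0
  step 2: row=0, L[0]='n', prepend. Next row=LF[0]=10
  step 3: row=10, L[10]='m', prepend. Next row=LF[10]=7
  step 4: row=7, L[7]='m', prepend. Next row=LF[7]=4
  step 5: row=4, L[4]='m', prepend. Next row=LF[4]=2
  step 6: row=2, L[2]='m', prepend. Next row=LF[2]=1
  step 7: row=1, L[1]='n', prepend. Next row=LF[1]=11
  step 8: row=11, L[11]='m', prepend. Next row=LF[11]=8
  step 9: row=8, L[8]='m', prepend. Next row=LF[8]=5
  step 10: row=5, L[5]='m', prepend. Next row=LF[5]=3
  step 11: row=3, L[3]='n', prepend. Next row=LF[3]=12
  step 12: row=12, L[12]='n', prepend. Next row=LF[12]=13
  step 13: row=13, L[13]='o', prepend. Next row=LF[13]=15
  step 14: row=15, L[15]='m', prepend. Next row=LF[15]=9
  step 15: row=9, L[9]='m', prepend. Next row=LF[9]=6
  step 16: row=6, L[6]='o', prepend. Next row=LF[6]=14
Reversed output: ommonnmmmnmmmmn$

Answer: ommonnmmmnmmmmn$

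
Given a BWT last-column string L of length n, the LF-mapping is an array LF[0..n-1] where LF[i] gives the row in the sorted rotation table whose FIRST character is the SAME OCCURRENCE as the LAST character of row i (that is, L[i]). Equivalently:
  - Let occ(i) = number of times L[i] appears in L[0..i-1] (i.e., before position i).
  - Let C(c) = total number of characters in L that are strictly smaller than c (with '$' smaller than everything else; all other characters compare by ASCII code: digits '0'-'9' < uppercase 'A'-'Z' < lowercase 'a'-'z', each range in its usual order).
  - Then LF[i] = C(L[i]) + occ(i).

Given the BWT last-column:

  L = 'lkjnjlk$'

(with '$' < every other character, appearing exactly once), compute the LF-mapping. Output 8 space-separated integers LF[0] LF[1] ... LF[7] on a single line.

Answer: 5 3 1 7 2 6 4 0

Derivation:
Char counts: '$':1, 'j':2, 'k':2, 'l':2, 'n':1
C (first-col start): C('$')=0, C('j')=1, C('k')=3, C('l')=5, C('n')=7
L[0]='l': occ=0, LF[0]=C('l')+0=5+0=5
L[1]='k': occ=0, LF[1]=C('k')+0=3+0=3
L[2]='j': occ=0, LF[2]=C('j')+0=1+0=1
L[3]='n': occ=0, LF[3]=C('n')+0=7+0=7
L[4]='j': occ=1, LF[4]=C('j')+1=1+1=2
L[5]='l': occ=1, LF[5]=C('l')+1=5+1=6
L[6]='k': occ=1, LF[6]=C('k')+1=3+1=4
L[7]='$': occ=0, LF[7]=C('$')+0=0+0=0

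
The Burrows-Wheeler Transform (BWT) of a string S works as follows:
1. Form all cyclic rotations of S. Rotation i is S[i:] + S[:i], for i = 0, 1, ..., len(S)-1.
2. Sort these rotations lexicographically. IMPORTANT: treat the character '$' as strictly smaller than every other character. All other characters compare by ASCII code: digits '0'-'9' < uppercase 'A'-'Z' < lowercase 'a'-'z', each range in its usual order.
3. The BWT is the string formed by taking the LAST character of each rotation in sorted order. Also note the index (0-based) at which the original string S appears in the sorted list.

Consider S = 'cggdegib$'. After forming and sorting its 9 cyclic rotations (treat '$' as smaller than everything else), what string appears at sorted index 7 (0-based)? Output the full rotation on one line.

Answer: gib$cggde

Derivation:
All 9 rotations (rotation i = S[i:]+S[:i]):
  rot[0] = cggdegib$
  rot[1] = ggdegib$c
  rot[2] = gdegib$cg
  rot[3] = degib$cgg
  rot[4] = egib$cggd
  rot[5] = gib$cggde
  rot[6] = ib$cggdeg
  rot[7] = b$cggdegi
  rot[8] = $cggdegib
Sorted (with $ < everything):
  sorted[0] = $cggdegib
  sorted[1] = b$cggdegi
  sorted[2] = cggdegib$
  sorted[3] = degib$cgg
  sorted[4] = egib$cggd
  sorted[5] = gdegib$cg
  sorted[6] = ggdegib$c
  sorted[7] = gib$cggde
  sorted[8] = ib$cggdeg
sorted[7] = gib$cggde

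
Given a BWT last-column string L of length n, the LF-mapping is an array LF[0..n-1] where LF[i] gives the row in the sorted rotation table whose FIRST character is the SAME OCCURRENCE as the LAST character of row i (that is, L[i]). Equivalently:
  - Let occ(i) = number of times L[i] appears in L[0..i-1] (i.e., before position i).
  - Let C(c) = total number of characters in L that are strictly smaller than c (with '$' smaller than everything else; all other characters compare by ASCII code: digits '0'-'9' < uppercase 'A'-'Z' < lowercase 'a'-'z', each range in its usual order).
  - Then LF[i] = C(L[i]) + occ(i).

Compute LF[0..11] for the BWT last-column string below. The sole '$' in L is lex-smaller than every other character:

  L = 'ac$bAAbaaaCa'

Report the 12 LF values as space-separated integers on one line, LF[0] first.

Char counts: '$':1, 'A':2, 'C':1, 'a':5, 'b':2, 'c':1
C (first-col start): C('$')=0, C('A')=1, C('C')=3, C('a')=4, C('b')=9, C('c')=11
L[0]='a': occ=0, LF[0]=C('a')+0=4+0=4
L[1]='c': occ=0, LF[1]=C('c')+0=11+0=11
L[2]='$': occ=0, LF[2]=C('$')+0=0+0=0
L[3]='b': occ=0, LF[3]=C('b')+0=9+0=9
L[4]='A': occ=0, LF[4]=C('A')+0=1+0=1
L[5]='A': occ=1, LF[5]=C('A')+1=1+1=2
L[6]='b': occ=1, LF[6]=C('b')+1=9+1=10
L[7]='a': occ=1, LF[7]=C('a')+1=4+1=5
L[8]='a': occ=2, LF[8]=C('a')+2=4+2=6
L[9]='a': occ=3, LF[9]=C('a')+3=4+3=7
L[10]='C': occ=0, LF[10]=C('C')+0=3+0=3
L[11]='a': occ=4, LF[11]=C('a')+4=4+4=8

Answer: 4 11 0 9 1 2 10 5 6 7 3 8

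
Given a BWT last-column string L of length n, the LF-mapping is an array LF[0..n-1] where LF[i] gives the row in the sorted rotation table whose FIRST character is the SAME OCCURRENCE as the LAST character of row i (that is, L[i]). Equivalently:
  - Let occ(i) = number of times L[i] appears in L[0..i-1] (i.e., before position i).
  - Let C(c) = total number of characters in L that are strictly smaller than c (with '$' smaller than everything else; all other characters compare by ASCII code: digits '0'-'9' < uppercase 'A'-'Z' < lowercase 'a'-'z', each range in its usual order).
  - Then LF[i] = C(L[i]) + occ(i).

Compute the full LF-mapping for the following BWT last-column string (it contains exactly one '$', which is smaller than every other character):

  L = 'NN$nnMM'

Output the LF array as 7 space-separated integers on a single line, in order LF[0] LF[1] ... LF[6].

Answer: 3 4 0 5 6 1 2

Derivation:
Char counts: '$':1, 'M':2, 'N':2, 'n':2
C (first-col start): C('$')=0, C('M')=1, C('N')=3, C('n')=5
L[0]='N': occ=0, LF[0]=C('N')+0=3+0=3
L[1]='N': occ=1, LF[1]=C('N')+1=3+1=4
L[2]='$': occ=0, LF[2]=C('$')+0=0+0=0
L[3]='n': occ=0, LF[3]=C('n')+0=5+0=5
L[4]='n': occ=1, LF[4]=C('n')+1=5+1=6
L[5]='M': occ=0, LF[5]=C('M')+0=1+0=1
L[6]='M': occ=1, LF[6]=C('M')+1=1+1=2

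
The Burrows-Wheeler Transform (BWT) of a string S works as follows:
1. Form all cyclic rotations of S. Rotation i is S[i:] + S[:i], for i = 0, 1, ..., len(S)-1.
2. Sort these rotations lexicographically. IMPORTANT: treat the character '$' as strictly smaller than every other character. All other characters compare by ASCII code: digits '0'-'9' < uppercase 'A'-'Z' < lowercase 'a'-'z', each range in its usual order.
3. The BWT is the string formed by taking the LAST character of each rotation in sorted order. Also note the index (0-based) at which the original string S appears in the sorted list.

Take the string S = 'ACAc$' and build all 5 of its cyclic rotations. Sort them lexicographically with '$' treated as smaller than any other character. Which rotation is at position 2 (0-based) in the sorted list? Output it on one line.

Answer: Ac$AC

Derivation:
All 5 rotations (rotation i = S[i:]+S[:i]):
  rot[0] = ACAc$
  rot[1] = CAc$A
  rot[2] = Ac$AC
  rot[3] = c$ACA
  rot[4] = $ACAc
Sorted (with $ < everything):
  sorted[0] = $ACAc
  sorted[1] = ACAc$
  sorted[2] = Ac$AC
  sorted[3] = CAc$A
  sorted[4] = c$ACA
sorted[2] = Ac$AC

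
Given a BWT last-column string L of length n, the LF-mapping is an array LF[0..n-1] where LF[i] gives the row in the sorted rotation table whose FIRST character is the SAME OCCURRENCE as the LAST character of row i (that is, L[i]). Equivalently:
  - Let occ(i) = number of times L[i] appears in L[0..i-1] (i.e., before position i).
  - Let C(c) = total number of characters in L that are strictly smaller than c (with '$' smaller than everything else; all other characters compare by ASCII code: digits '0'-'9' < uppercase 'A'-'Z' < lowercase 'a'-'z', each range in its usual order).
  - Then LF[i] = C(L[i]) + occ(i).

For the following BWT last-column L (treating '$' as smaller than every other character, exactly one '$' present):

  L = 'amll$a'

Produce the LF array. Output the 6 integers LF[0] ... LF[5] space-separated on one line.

Char counts: '$':1, 'a':2, 'l':2, 'm':1
C (first-col start): C('$')=0, C('a')=1, C('l')=3, C('m')=5
L[0]='a': occ=0, LF[0]=C('a')+0=1+0=1
L[1]='m': occ=0, LF[1]=C('m')+0=5+0=5
L[2]='l': occ=0, LF[2]=C('l')+0=3+0=3
L[3]='l': occ=1, LF[3]=C('l')+1=3+1=4
L[4]='$': occ=0, LF[4]=C('$')+0=0+0=0
L[5]='a': occ=1, LF[5]=C('a')+1=1+1=2

Answer: 1 5 3 4 0 2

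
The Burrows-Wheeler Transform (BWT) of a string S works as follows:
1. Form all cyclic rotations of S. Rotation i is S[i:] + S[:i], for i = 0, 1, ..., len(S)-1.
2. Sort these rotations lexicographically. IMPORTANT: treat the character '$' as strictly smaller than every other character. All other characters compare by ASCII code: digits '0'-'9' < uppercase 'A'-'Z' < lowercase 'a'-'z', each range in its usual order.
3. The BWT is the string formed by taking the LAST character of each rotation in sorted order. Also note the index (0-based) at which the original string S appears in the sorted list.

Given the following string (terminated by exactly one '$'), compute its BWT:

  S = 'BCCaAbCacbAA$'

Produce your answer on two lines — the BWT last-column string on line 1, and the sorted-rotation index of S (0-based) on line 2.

All 13 rotations (rotation i = S[i:]+S[:i]):
  rot[0] = BCCaAbCacbAA$
  rot[1] = CCaAbCacbAA$B
  rot[2] = CaAbCacbAA$BC
  rot[3] = aAbCacbAA$BCC
  rot[4] = AbCacbAA$BCCa
  rot[5] = bCacbAA$BCCaA
  rot[6] = CacbAA$BCCaAb
  rot[7] = acbAA$BCCaAbC
  rot[8] = cbAA$BCCaAbCa
  rot[9] = bAA$BCCaAbCac
  rot[10] = AA$BCCaAbCacb
  rot[11] = A$BCCaAbCacbA
  rot[12] = $BCCaAbCacbAA
Sorted (with $ < everything):
  sorted[0] = $BCCaAbCacbAA  (last char: 'A')
  sorted[1] = A$BCCaAbCacbA  (last char: 'A')
  sorted[2] = AA$BCCaAbCacb  (last char: 'b')
  sorted[3] = AbCacbAA$BCCa  (last char: 'a')
  sorted[4] = BCCaAbCacbAA$  (last char: '$')
  sorted[5] = CCaAbCacbAA$B  (last char: 'B')
  sorted[6] = CaAbCacbAA$BC  (last char: 'C')
  sorted[7] = CacbAA$BCCaAb  (last char: 'b')
  sorted[8] = aAbCacbAA$BCC  (last char: 'C')
  sorted[9] = acbAA$BCCaAbC  (last char: 'C')
  sorted[10] = bAA$BCCaAbCac  (last char: 'c')
  sorted[11] = bCacbAA$BCCaA  (last char: 'A')
  sorted[12] = cbAA$BCCaAbCa  (last char: 'a')
Last column: AAba$BCbCCcAa
Original string S is at sorted index 4

Answer: AAba$BCbCCcAa
4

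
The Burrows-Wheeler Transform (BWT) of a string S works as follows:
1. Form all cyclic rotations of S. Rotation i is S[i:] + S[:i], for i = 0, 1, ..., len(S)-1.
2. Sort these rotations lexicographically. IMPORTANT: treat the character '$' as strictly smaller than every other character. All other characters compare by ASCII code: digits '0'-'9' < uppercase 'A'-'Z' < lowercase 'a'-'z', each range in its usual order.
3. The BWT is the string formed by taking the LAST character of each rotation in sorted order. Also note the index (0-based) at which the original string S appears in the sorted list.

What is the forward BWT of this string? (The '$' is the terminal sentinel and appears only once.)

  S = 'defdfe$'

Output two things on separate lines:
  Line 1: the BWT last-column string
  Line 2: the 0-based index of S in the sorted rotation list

All 7 rotations (rotation i = S[i:]+S[:i]):
  rot[0] = defdfe$
  rot[1] = efdfe$d
  rot[2] = fdfe$de
  rot[3] = dfe$def
  rot[4] = fe$defd
  rot[5] = e$defdf
  rot[6] = $defdfe
Sorted (with $ < everything):
  sorted[0] = $defdfe  (last char: 'e')
  sorted[1] = defdfe$  (last char: '$')
  sorted[2] = dfe$def  (last char: 'f')
  sorted[3] = e$defdf  (last char: 'f')
  sorted[4] = efdfe$d  (last char: 'd')
  sorted[5] = fdfe$de  (last char: 'e')
  sorted[6] = fe$defd  (last char: 'd')
Last column: e$ffded
Original string S is at sorted index 1

Answer: e$ffded
1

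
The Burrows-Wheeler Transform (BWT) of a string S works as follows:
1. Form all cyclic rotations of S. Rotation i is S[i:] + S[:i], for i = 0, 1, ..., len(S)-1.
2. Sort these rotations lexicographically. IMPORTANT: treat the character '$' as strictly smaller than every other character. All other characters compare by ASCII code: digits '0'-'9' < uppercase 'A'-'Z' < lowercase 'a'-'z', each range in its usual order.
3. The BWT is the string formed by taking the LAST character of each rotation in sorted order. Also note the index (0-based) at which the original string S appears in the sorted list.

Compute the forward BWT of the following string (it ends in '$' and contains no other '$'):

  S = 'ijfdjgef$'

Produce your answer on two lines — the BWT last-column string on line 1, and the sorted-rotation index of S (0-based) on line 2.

Answer: ffgejj$id
6

Derivation:
All 9 rotations (rotation i = S[i:]+S[:i]):
  rot[0] = ijfdjgef$
  rot[1] = jfdjgef$i
  rot[2] = fdjgef$ij
  rot[3] = djgef$ijf
  rot[4] = jgef$ijfd
  rot[5] = gef$ijfdj
  rot[6] = ef$ijfdjg
  rot[7] = f$ijfdjge
  rot[8] = $ijfdjgef
Sorted (with $ < everything):
  sorted[0] = $ijfdjgef  (last char: 'f')
  sorted[1] = djgef$ijf  (last char: 'f')
  sorted[2] = ef$ijfdjg  (last char: 'g')
  sorted[3] = f$ijfdjge  (last char: 'e')
  sorted[4] = fdjgef$ij  (last char: 'j')
  sorted[5] = gef$ijfdj  (last char: 'j')
  sorted[6] = ijfdjgef$  (last char: '$')
  sorted[7] = jfdjgef$i  (last char: 'i')
  sorted[8] = jgef$ijfd  (last char: 'd')
Last column: ffgejj$id
Original string S is at sorted index 6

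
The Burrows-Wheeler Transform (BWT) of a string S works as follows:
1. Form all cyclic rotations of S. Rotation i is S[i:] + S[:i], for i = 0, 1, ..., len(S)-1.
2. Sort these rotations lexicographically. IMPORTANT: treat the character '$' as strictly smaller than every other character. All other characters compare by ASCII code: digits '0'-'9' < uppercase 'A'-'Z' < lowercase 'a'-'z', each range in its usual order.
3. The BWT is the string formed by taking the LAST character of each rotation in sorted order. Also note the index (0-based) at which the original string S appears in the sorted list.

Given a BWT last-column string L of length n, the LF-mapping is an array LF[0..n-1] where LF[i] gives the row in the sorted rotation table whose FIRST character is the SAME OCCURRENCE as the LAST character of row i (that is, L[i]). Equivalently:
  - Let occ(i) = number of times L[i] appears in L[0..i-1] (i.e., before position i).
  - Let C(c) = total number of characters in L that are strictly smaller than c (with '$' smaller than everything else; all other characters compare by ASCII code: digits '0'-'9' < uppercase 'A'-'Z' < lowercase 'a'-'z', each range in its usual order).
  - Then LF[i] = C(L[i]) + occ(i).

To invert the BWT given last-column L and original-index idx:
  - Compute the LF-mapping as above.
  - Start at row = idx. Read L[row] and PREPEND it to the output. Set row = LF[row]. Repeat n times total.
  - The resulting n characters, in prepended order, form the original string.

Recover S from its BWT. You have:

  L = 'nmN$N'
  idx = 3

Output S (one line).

Answer: mNNn$

Derivation:
LF mapping: 4 3 1 0 2
Walk LF starting at row 3, prepending L[row]:
  step 1: row=3, L[3]='$', prepend. Next row=LF[3]=0
  step 2: row=0, L[0]='n', prepend. Next row=LF[0]=4
  step 3: row=4, L[4]='N', prepend. Next row=LF[4]=2
  step 4: row=2, L[2]='N', prepend. Next row=LF[2]=1
  step 5: row=1, L[1]='m', prepend. Next row=LF[1]=3
Reversed output: mNNn$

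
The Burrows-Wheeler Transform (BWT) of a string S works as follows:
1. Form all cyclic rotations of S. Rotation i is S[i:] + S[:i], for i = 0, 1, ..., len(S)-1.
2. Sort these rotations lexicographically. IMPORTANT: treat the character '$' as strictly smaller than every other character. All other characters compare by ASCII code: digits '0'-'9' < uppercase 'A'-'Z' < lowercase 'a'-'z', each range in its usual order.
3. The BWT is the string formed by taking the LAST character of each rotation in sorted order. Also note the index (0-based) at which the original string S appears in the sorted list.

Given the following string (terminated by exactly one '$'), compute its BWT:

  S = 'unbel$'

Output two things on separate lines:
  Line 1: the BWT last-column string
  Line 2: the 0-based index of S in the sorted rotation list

All 6 rotations (rotation i = S[i:]+S[:i]):
  rot[0] = unbel$
  rot[1] = nbel$u
  rot[2] = bel$un
  rot[3] = el$unb
  rot[4] = l$unbe
  rot[5] = $unbel
Sorted (with $ < everything):
  sorted[0] = $unbel  (last char: 'l')
  sorted[1] = bel$un  (last char: 'n')
  sorted[2] = el$unb  (last char: 'b')
  sorted[3] = l$unbe  (last char: 'e')
  sorted[4] = nbel$u  (last char: 'u')
  sorted[5] = unbel$  (last char: '$')
Last column: lnbeu$
Original string S is at sorted index 5

Answer: lnbeu$
5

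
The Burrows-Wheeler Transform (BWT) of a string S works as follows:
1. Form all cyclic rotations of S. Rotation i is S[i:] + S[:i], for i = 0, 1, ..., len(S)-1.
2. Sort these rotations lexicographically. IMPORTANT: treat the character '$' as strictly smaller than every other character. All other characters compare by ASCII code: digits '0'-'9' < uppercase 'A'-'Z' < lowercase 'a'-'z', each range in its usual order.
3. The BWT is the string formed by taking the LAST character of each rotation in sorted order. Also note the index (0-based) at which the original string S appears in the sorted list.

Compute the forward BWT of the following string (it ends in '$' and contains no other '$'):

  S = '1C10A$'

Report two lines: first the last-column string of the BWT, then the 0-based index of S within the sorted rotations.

Answer: A1C$01
3

Derivation:
All 6 rotations (rotation i = S[i:]+S[:i]):
  rot[0] = 1C10A$
  rot[1] = C10A$1
  rot[2] = 10A$1C
  rot[3] = 0A$1C1
  rot[4] = A$1C10
  rot[5] = $1C10A
Sorted (with $ < everything):
  sorted[0] = $1C10A  (last char: 'A')
  sorted[1] = 0A$1C1  (last char: '1')
  sorted[2] = 10A$1C  (last char: 'C')
  sorted[3] = 1C10A$  (last char: '$')
  sorted[4] = A$1C10  (last char: '0')
  sorted[5] = C10A$1  (last char: '1')
Last column: A1C$01
Original string S is at sorted index 3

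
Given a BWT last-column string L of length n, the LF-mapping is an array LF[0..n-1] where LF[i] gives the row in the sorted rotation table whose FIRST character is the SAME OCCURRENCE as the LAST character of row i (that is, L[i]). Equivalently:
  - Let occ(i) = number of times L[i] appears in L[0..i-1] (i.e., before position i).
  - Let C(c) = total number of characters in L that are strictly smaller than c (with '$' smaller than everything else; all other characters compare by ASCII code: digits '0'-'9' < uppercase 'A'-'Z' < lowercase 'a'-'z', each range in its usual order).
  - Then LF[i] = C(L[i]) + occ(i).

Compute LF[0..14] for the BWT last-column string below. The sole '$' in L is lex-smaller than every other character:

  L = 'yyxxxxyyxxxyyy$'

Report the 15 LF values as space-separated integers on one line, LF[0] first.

Char counts: '$':1, 'x':7, 'y':7
C (first-col start): C('$')=0, C('x')=1, C('y')=8
L[0]='y': occ=0, LF[0]=C('y')+0=8+0=8
L[1]='y': occ=1, LF[1]=C('y')+1=8+1=9
L[2]='x': occ=0, LF[2]=C('x')+0=1+0=1
L[3]='x': occ=1, LF[3]=C('x')+1=1+1=2
L[4]='x': occ=2, LF[4]=C('x')+2=1+2=3
L[5]='x': occ=3, LF[5]=C('x')+3=1+3=4
L[6]='y': occ=2, LF[6]=C('y')+2=8+2=10
L[7]='y': occ=3, LF[7]=C('y')+3=8+3=11
L[8]='x': occ=4, LF[8]=C('x')+4=1+4=5
L[9]='x': occ=5, LF[9]=C('x')+5=1+5=6
L[10]='x': occ=6, LF[10]=C('x')+6=1+6=7
L[11]='y': occ=4, LF[11]=C('y')+4=8+4=12
L[12]='y': occ=5, LF[12]=C('y')+5=8+5=13
L[13]='y': occ=6, LF[13]=C('y')+6=8+6=14
L[14]='$': occ=0, LF[14]=C('$')+0=0+0=0

Answer: 8 9 1 2 3 4 10 11 5 6 7 12 13 14 0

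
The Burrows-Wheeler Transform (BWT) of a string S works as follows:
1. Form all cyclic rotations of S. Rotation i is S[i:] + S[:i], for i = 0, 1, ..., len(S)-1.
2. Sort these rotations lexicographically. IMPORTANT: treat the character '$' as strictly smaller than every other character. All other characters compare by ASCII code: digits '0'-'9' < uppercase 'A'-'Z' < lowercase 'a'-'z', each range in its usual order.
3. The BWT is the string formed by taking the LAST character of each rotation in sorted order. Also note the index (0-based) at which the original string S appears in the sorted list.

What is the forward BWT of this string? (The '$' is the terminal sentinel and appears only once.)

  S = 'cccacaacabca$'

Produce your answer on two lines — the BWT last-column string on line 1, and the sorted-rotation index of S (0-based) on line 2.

Answer: accccaabaacc$
12

Derivation:
All 13 rotations (rotation i = S[i:]+S[:i]):
  rot[0] = cccacaacabca$
  rot[1] = ccacaacabca$c
  rot[2] = cacaacabca$cc
  rot[3] = acaacabca$ccc
  rot[4] = caacabca$ccca
  rot[5] = aacabca$cccac
  rot[6] = acabca$cccaca
  rot[7] = cabca$cccacaa
  rot[8] = abca$cccacaac
  rot[9] = bca$cccacaaca
  rot[10] = ca$cccacaacab
  rot[11] = a$cccacaacabc
  rot[12] = $cccacaacabca
Sorted (with $ < everything):
  sorted[0] = $cccacaacabca  (last char: 'a')
  sorted[1] = a$cccacaacabc  (last char: 'c')
  sorted[2] = aacabca$cccac  (last char: 'c')
  sorted[3] = abca$cccacaac  (last char: 'c')
  sorted[4] = acaacabca$ccc  (last char: 'c')
  sorted[5] = acabca$cccaca  (last char: 'a')
  sorted[6] = bca$cccacaaca  (last char: 'a')
  sorted[7] = ca$cccacaacab  (last char: 'b')
  sorted[8] = caacabca$ccca  (last char: 'a')
  sorted[9] = cabca$cccacaa  (last char: 'a')
  sorted[10] = cacaacabca$cc  (last char: 'c')
  sorted[11] = ccacaacabca$c  (last char: 'c')
  sorted[12] = cccacaacabca$  (last char: '$')
Last column: accccaabaacc$
Original string S is at sorted index 12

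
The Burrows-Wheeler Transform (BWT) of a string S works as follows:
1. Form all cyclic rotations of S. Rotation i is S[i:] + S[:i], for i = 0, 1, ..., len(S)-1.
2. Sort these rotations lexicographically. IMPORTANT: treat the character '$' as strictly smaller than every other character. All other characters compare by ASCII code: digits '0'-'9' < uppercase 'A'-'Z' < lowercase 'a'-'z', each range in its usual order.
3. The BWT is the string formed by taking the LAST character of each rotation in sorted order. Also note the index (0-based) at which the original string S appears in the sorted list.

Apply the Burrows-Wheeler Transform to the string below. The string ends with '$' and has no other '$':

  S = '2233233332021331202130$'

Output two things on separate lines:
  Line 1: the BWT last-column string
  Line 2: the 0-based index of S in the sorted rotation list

All 23 rotations (rotation i = S[i:]+S[:i]):
  rot[0] = 2233233332021331202130$
  rot[1] = 233233332021331202130$2
  rot[2] = 33233332021331202130$22
  rot[3] = 3233332021331202130$223
  rot[4] = 233332021331202130$2233
  rot[5] = 33332021331202130$22332
  rot[6] = 3332021331202130$223323
  rot[7] = 332021331202130$2233233
  rot[8] = 32021331202130$22332333
  rot[9] = 2021331202130$223323333
  rot[10] = 021331202130$2233233332
  rot[11] = 21331202130$22332333320
  rot[12] = 1331202130$223323333202
  rot[13] = 331202130$2233233332021
  rot[14] = 31202130$22332333320213
  rot[15] = 1202130$223323333202133
  rot[16] = 202130$2233233332021331
  rot[17] = 02130$22332333320213312
  rot[18] = 2130$223323333202133120
  rot[19] = 130$2233233332021331202
  rot[20] = 30$22332333320213312021
  rot[21] = 0$223323333202133120213
  rot[22] = $2233233332021331202130
Sorted (with $ < everything):
  sorted[0] = $2233233332021331202130  (last char: '0')
  sorted[1] = 0$223323333202133120213  (last char: '3')
  sorted[2] = 02130$22332333320213312  (last char: '2')
  sorted[3] = 021331202130$2233233332  (last char: '2')
  sorted[4] = 1202130$223323333202133  (last char: '3')
  sorted[5] = 130$2233233332021331202  (last char: '2')
  sorted[6] = 1331202130$223323333202  (last char: '2')
  sorted[7] = 202130$2233233332021331  (last char: '1')
  sorted[8] = 2021331202130$223323333  (last char: '3')
  sorted[9] = 2130$223323333202133120  (last char: '0')
  sorted[10] = 21331202130$22332333320  (last char: '0')
  sorted[11] = 2233233332021331202130$  (last char: '$')
  sorted[12] = 233233332021331202130$2  (last char: '2')
  sorted[13] = 233332021331202130$2233  (last char: '3')
  sorted[14] = 30$22332333320213312021  (last char: '1')
  sorted[15] = 31202130$22332333320213  (last char: '3')
  sorted[16] = 32021331202130$22332333  (last char: '3')
  sorted[17] = 3233332021331202130$223  (last char: '3')
  sorted[18] = 331202130$2233233332021  (last char: '1')
  sorted[19] = 332021331202130$2233233  (last char: '3')
  sorted[20] = 33233332021331202130$22  (last char: '2')
  sorted[21] = 3332021331202130$223323  (last char: '3')
  sorted[22] = 33332021331202130$22332  (last char: '2')
Last column: 03223221300$23133313232
Original string S is at sorted index 11

Answer: 03223221300$23133313232
11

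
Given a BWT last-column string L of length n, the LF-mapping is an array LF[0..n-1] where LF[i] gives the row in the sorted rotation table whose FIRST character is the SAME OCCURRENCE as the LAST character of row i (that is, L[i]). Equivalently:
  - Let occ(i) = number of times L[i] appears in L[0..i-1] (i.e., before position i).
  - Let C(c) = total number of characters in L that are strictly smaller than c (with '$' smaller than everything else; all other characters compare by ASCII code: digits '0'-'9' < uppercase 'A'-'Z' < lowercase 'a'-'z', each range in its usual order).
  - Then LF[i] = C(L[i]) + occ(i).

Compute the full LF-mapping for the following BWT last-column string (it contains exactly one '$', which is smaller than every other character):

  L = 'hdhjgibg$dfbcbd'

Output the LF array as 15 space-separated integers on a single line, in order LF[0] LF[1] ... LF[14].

Char counts: '$':1, 'b':3, 'c':1, 'd':3, 'f':1, 'g':2, 'h':2, 'i':1, 'j':1
C (first-col start): C('$')=0, C('b')=1, C('c')=4, C('d')=5, C('f')=8, C('g')=9, C('h')=11, C('i')=13, C('j')=14
L[0]='h': occ=0, LF[0]=C('h')+0=11+0=11
L[1]='d': occ=0, LF[1]=C('d')+0=5+0=5
L[2]='h': occ=1, LF[2]=C('h')+1=11+1=12
L[3]='j': occ=0, LF[3]=C('j')+0=14+0=14
L[4]='g': occ=0, LF[4]=C('g')+0=9+0=9
L[5]='i': occ=0, LF[5]=C('i')+0=13+0=13
L[6]='b': occ=0, LF[6]=C('b')+0=1+0=1
L[7]='g': occ=1, LF[7]=C('g')+1=9+1=10
L[8]='$': occ=0, LF[8]=C('$')+0=0+0=0
L[9]='d': occ=1, LF[9]=C('d')+1=5+1=6
L[10]='f': occ=0, LF[10]=C('f')+0=8+0=8
L[11]='b': occ=1, LF[11]=C('b')+1=1+1=2
L[12]='c': occ=0, LF[12]=C('c')+0=4+0=4
L[13]='b': occ=2, LF[13]=C('b')+2=1+2=3
L[14]='d': occ=2, LF[14]=C('d')+2=5+2=7

Answer: 11 5 12 14 9 13 1 10 0 6 8 2 4 3 7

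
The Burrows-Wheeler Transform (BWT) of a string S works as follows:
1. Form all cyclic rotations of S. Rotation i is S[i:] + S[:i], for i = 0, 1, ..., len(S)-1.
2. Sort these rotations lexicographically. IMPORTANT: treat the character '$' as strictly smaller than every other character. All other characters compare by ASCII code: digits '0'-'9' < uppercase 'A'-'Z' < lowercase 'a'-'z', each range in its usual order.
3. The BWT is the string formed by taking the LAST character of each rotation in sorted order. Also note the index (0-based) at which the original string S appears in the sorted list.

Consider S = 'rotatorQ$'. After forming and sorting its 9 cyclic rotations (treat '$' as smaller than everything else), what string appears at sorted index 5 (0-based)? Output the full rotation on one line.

All 9 rotations (rotation i = S[i:]+S[:i]):
  rot[0] = rotatorQ$
  rot[1] = otatorQ$r
  rot[2] = tatorQ$ro
  rot[3] = atorQ$rot
  rot[4] = torQ$rota
  rot[5] = orQ$rotat
  rot[6] = rQ$rotato
  rot[7] = Q$rotator
  rot[8] = $rotatorQ
Sorted (with $ < everything):
  sorted[0] = $rotatorQ
  sorted[1] = Q$rotator
  sorted[2] = atorQ$rot
  sorted[3] = orQ$rotat
  sorted[4] = otatorQ$r
  sorted[5] = rQ$rotato
  sorted[6] = rotatorQ$
  sorted[7] = tatorQ$ro
  sorted[8] = torQ$rota
sorted[5] = rQ$rotato

Answer: rQ$rotato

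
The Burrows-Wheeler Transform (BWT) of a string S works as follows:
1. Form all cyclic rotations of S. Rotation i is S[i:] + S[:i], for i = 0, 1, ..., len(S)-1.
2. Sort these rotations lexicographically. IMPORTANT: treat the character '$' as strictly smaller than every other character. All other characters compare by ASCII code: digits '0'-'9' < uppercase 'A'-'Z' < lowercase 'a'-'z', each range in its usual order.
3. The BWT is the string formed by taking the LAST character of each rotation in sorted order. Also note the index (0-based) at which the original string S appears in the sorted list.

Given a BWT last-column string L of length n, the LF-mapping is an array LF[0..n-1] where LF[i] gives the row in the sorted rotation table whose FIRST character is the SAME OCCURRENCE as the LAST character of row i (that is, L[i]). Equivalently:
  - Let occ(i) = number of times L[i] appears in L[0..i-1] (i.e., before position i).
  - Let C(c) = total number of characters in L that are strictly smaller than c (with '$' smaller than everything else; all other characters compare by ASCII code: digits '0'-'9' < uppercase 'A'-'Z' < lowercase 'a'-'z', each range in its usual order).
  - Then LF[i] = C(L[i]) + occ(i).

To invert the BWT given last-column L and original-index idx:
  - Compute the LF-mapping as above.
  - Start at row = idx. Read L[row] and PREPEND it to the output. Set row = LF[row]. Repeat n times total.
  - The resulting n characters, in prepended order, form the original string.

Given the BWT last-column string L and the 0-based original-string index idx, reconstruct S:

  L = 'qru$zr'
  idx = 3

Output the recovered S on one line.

Answer: rzurq$

Derivation:
LF mapping: 1 2 4 0 5 3
Walk LF starting at row 3, prepending L[row]:
  step 1: row=3, L[3]='$', prepend. Next row=LF[3]=0
  step 2: row=0, L[0]='q', prepend. Next row=LF[0]=1
  step 3: row=1, L[1]='r', prepend. Next row=LF[1]=2
  step 4: row=2, L[2]='u', prepend. Next row=LF[2]=4
  step 5: row=4, L[4]='z', prepend. Next row=LF[4]=5
  step 6: row=5, L[5]='r', prepend. Next row=LF[5]=3
Reversed output: rzurq$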